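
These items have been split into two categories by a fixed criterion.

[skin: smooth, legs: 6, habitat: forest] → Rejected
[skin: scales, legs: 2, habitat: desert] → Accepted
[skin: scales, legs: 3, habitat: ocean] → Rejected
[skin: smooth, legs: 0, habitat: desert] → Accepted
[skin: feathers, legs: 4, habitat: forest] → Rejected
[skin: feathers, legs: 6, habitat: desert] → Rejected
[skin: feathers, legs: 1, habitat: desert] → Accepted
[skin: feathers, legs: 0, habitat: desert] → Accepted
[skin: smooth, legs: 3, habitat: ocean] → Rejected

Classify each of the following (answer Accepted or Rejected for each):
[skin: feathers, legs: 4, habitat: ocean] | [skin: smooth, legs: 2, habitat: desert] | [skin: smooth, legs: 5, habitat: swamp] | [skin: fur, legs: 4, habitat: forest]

Rejected, Accepted, Rejected, Rejected

The distinguishing property — legs ≤ 2 — holds for all the 'Accepted' cases and none of the 'Rejected' cases.
[skin: feathers, legs: 4, habitat: ocean]: Rejected (legs = 4). [skin: smooth, legs: 2, habitat: desert]: Accepted (legs = 2). [skin: smooth, legs: 5, habitat: swamp]: Rejected (legs = 5). [skin: fur, legs: 4, habitat: forest]: Rejected (legs = 4).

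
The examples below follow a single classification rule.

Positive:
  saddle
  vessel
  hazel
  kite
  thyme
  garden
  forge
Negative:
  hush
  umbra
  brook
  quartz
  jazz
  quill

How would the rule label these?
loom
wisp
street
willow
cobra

The distinguishing property — contains 'e' — holds for all the 'Positive' cases and none of the 'Negative' cases.
Negative: loom, since no 'e'.
Negative: wisp, since no 'e'.
Positive: street, since has 'e'.
Negative: willow, since no 'e'.
Negative: cobra, since no 'e'.

Negative, Negative, Positive, Negative, Negative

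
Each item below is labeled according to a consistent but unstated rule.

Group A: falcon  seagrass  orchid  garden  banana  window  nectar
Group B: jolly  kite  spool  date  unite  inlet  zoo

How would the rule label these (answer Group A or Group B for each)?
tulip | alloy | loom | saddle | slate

A rule that fits every label: length ≥ 6 — true of each 'Group A' example, false of each 'Group B' one.

Group B, Group B, Group B, Group A, Group B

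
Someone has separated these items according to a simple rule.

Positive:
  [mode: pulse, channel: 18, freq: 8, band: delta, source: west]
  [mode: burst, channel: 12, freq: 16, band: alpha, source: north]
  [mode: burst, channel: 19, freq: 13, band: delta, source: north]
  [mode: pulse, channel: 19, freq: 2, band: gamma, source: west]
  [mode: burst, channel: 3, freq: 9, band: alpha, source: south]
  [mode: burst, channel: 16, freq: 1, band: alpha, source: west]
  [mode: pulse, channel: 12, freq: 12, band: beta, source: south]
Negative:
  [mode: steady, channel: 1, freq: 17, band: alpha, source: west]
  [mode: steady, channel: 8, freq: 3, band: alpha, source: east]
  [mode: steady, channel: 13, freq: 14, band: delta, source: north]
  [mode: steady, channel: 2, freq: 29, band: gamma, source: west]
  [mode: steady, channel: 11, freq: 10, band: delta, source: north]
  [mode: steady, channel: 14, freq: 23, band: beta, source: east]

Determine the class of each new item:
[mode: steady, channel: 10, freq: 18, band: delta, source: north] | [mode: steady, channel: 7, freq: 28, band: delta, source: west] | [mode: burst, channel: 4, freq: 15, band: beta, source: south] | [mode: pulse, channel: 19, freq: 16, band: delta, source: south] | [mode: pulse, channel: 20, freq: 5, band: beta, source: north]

Negative, Negative, Positive, Positive, Positive

The rule appears to be: mode is not steady.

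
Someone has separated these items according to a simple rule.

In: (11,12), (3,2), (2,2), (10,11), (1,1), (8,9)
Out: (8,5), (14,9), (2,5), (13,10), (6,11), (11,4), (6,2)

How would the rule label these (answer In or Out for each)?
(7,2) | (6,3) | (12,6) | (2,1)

Out, Out, Out, In

The simplest hypothesis consistent with all the labels is: |first − second| ≤ 1.
(7,2): Out (|7−2| = 5). (6,3): Out (|6−3| = 3). (12,6): Out (|12−6| = 6). (2,1): In (|2−1| = 1).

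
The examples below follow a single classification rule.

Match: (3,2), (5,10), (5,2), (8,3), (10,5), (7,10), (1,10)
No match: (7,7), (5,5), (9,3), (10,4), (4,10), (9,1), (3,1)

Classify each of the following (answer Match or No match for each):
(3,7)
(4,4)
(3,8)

No match, No match, Match

A rule that fits every label: sum is odd — true of each 'Match' example, false of each 'No match' one.
(3,7): No match (3+7 = 10). (4,4): No match (4+4 = 8). (3,8): Match (3+8 = 11).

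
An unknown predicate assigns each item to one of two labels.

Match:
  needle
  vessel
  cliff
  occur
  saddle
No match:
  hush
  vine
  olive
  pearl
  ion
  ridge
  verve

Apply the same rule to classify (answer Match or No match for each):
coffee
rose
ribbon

Match, No match, Match

One predicate separates the groups cleanly: has a double letter.
Match: coffee, since 'ff' doubled. No match: rose, since no doubled letter. Match: ribbon, since 'bb' doubled.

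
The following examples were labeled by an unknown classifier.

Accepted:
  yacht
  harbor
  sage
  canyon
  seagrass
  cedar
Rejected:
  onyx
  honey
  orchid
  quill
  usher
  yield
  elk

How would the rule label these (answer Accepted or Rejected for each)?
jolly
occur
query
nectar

Rejected, Rejected, Rejected, Accepted

The classifier is using: contains 'a'.
jolly: no 'a', doesn't qualify → Rejected. occur: no 'a', doesn't qualify → Rejected. query: no 'a', doesn't qualify → Rejected. nectar: has 'a', satisfies this → Accepted.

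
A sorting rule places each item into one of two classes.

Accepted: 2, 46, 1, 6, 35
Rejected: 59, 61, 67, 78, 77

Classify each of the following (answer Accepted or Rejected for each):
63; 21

Rejected, Accepted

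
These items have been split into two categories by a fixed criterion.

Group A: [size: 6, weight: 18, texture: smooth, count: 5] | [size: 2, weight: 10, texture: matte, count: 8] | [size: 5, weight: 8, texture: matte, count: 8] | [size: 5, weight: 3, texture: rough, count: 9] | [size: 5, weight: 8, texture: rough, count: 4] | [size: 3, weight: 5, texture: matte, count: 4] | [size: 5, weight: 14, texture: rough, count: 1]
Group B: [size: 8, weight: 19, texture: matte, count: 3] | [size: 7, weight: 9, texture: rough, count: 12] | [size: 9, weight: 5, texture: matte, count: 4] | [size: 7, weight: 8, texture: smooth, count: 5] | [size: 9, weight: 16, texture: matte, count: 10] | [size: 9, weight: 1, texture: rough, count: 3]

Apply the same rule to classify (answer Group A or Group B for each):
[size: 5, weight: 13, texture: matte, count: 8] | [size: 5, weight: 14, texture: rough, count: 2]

Group A, Group A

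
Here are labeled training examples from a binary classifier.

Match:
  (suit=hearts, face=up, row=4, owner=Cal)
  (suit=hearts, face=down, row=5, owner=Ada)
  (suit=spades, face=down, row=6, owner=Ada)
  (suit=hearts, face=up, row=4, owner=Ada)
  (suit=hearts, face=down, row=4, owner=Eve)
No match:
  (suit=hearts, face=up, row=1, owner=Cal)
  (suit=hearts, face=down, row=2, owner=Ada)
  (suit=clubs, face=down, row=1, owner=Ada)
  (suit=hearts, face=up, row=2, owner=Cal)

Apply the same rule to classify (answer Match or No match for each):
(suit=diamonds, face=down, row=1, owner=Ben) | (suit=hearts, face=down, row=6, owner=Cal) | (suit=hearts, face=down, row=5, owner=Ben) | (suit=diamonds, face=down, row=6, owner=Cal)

The classifier is using: row ≥ 4.
(suit=diamonds, face=down, row=1, owner=Ben): row = 1, does not fit → No match.
(suit=hearts, face=down, row=6, owner=Cal): row = 6, has this property → Match.
(suit=hearts, face=down, row=5, owner=Ben): row = 5, has this property → Match.
(suit=diamonds, face=down, row=6, owner=Cal): row = 6, has this property → Match.

No match, Match, Match, Match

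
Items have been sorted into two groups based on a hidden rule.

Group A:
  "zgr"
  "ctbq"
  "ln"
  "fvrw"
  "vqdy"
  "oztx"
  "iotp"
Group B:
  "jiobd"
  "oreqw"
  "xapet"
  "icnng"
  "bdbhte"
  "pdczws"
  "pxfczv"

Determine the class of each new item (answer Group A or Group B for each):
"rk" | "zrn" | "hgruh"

The simplest hypothesis consistent with all the labels is: length ≤ 4.

Group A, Group A, Group B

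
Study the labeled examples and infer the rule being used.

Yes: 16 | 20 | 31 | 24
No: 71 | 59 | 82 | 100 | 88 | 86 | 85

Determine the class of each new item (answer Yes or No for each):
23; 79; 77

Yes, No, No

A rule that fits every label: at most 31 — true of each 'Yes' example, false of each 'No' one.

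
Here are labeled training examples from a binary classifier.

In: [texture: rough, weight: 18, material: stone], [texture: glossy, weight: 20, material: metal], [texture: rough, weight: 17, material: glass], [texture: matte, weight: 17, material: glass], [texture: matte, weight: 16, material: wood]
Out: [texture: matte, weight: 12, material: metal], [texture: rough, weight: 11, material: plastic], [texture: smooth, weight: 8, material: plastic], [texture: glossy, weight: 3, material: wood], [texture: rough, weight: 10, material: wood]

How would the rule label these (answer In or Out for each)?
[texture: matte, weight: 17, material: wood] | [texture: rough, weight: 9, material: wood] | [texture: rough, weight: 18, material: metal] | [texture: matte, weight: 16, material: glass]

A rule that fits every label: weight ≥ 16 — true of each 'In' example, false of each 'Out' one.

In, Out, In, In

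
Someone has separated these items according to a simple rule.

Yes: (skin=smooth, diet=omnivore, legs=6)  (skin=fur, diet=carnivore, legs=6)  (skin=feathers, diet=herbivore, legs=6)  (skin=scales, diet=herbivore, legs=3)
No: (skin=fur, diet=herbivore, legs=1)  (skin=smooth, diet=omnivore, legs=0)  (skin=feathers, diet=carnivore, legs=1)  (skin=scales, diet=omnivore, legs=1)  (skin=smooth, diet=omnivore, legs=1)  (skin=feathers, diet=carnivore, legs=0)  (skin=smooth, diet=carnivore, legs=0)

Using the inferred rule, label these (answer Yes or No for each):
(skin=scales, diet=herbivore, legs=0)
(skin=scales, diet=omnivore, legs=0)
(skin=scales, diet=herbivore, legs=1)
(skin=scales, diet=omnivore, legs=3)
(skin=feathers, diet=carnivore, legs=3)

The common property of the 'Yes' items is: legs ≥ 3. No 'No' item has it.
(skin=scales, diet=herbivore, legs=0): legs = 0, fails this test → No.
(skin=scales, diet=omnivore, legs=0): legs = 0, fails this test → No.
(skin=scales, diet=herbivore, legs=1): legs = 1, fails this test → No.
(skin=scales, diet=omnivore, legs=3): legs = 3, satisfies this → Yes.
(skin=feathers, diet=carnivore, legs=3): legs = 3, satisfies this → Yes.

No, No, No, Yes, Yes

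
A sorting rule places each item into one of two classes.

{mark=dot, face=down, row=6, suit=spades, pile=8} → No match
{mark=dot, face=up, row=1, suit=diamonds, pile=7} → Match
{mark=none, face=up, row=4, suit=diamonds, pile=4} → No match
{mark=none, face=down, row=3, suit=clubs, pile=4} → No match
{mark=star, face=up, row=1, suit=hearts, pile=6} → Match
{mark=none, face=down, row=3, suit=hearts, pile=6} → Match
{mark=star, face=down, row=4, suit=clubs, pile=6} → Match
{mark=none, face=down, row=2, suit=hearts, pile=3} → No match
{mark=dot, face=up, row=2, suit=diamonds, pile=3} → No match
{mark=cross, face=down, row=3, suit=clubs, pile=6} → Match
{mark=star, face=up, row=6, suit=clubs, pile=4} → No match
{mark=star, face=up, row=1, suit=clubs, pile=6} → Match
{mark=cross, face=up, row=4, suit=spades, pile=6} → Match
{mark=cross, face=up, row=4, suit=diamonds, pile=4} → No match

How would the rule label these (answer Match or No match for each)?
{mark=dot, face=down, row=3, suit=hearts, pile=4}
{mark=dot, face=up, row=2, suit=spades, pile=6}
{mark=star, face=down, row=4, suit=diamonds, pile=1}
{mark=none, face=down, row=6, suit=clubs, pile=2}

No match, Match, No match, No match

Every 'Match' example satisfies: pile ≥ 6 AND row ≤ 4. None of the 'No match' examples do.
{mark=dot, face=down, row=3, suit=hearts, pile=4}: No match (pile = 4, row = 3).
{mark=dot, face=up, row=2, suit=spades, pile=6}: Match (pile = 6, row = 2).
{mark=star, face=down, row=4, suit=diamonds, pile=1}: No match (pile = 1, row = 4).
{mark=none, face=down, row=6, suit=clubs, pile=2}: No match (pile = 2, row = 6).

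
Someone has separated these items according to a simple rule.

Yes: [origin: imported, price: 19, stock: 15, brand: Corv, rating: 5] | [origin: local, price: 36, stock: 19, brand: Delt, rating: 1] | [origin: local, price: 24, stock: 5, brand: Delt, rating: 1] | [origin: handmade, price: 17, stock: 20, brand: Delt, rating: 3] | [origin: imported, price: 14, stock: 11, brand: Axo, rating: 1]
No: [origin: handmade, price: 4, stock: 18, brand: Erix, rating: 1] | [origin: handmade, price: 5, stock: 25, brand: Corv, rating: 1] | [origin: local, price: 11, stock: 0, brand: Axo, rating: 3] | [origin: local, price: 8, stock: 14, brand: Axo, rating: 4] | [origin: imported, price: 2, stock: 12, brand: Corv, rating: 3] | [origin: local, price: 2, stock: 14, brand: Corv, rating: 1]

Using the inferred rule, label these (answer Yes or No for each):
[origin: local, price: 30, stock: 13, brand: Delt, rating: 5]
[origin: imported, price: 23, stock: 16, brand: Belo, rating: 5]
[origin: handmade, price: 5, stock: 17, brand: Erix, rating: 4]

Yes, Yes, No

The simplest hypothesis consistent with all the labels is: price ≥ 14.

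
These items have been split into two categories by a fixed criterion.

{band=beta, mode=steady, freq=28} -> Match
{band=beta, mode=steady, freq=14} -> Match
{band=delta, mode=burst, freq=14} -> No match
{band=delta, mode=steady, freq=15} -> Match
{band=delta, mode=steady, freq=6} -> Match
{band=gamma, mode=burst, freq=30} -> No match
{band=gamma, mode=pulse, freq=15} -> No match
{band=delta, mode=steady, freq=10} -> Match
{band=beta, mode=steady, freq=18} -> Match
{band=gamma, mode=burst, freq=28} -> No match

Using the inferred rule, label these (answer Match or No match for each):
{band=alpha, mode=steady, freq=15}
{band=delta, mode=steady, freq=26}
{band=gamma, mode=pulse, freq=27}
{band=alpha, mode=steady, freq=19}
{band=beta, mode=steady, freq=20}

Match, Match, No match, Match, Match

The rule appears to be: mode is steady.
{band=alpha, mode=steady, freq=15}: mode is steady — checks out, so Match. {band=delta, mode=steady, freq=26}: mode is steady — checks out, so Match. {band=gamma, mode=pulse, freq=27}: mode is pulse — fails the rule, so No match. {band=alpha, mode=steady, freq=19}: mode is steady — checks out, so Match. {band=beta, mode=steady, freq=20}: mode is steady — checks out, so Match.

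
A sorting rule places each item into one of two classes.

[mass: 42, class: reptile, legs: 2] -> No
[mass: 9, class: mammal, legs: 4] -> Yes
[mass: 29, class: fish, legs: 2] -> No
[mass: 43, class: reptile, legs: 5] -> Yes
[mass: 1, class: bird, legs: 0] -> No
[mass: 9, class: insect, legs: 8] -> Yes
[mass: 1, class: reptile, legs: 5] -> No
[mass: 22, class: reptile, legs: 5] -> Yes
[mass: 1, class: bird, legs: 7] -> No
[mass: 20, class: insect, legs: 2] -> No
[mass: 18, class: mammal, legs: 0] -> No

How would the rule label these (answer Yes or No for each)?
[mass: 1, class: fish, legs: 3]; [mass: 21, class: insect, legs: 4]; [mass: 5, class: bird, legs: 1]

No, Yes, No

The classifier is using: legs ≥ 4 AND mass ≥ 9.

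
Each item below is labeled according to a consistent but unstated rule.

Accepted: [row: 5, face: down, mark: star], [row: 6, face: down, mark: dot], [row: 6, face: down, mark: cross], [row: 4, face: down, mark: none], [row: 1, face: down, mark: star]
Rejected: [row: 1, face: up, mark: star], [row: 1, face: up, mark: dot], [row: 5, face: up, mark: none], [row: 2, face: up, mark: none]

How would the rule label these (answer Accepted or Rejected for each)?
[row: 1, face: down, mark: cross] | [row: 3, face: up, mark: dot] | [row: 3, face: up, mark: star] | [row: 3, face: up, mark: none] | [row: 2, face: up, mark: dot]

Accepted, Rejected, Rejected, Rejected, Rejected

Looking at the examples, the only property every 'Accepted' case has and every 'Rejected' case lacks is: face is down.
[row: 1, face: down, mark: cross]: Accepted (face is down).
[row: 3, face: up, mark: dot]: Rejected (face is up).
[row: 3, face: up, mark: star]: Rejected (face is up).
[row: 3, face: up, mark: none]: Rejected (face is up).
[row: 2, face: up, mark: dot]: Rejected (face is up).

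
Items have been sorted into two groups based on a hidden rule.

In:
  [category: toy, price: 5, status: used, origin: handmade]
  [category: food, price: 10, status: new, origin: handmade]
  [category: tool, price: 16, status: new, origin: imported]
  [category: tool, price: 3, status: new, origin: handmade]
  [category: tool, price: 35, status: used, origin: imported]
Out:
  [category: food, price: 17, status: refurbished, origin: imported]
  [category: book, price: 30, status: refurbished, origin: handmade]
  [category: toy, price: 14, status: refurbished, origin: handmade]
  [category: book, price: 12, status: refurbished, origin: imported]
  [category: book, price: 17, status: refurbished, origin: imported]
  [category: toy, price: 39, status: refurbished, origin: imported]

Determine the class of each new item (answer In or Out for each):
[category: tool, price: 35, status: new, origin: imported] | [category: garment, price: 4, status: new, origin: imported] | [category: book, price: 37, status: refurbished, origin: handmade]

In, In, Out

All 'In' examples share one property — status is not refurbished — and every 'Out' example lacks it.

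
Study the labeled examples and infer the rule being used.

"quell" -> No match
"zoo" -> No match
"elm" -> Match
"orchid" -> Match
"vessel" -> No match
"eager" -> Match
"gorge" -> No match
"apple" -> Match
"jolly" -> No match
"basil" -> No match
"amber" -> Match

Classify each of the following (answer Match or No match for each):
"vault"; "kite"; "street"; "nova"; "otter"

No match, No match, No match, No match, Match

The pattern is that an item is 'Match' exactly when: starts with a vowel.
"vault" — starts with 'v', hence No match. "kite" — starts with 'k', hence No match. "street" — starts with 's', hence No match. "nova" — starts with 'n', hence No match. "otter" — starts with 'o', hence Match.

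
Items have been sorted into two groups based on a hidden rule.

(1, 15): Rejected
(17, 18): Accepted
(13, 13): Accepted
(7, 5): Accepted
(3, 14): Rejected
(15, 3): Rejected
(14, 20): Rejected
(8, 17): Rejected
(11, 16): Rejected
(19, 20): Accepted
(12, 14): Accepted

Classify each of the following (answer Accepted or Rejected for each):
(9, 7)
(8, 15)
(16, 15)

Accepted, Rejected, Accepted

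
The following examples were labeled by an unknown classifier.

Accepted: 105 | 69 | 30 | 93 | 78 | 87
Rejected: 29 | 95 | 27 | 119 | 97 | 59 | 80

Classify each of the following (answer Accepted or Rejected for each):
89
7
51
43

The classifier is using: multiple of 3 AND at least 29.

Rejected, Rejected, Accepted, Rejected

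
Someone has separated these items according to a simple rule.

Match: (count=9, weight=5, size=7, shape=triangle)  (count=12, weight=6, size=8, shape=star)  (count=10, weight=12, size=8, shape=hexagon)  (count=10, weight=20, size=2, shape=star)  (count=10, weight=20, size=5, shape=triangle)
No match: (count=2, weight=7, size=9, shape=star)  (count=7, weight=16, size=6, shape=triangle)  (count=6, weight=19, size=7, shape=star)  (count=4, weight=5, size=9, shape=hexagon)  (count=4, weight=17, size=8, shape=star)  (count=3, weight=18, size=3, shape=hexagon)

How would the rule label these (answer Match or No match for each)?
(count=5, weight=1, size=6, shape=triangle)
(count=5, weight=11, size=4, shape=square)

No match, No match

Rule: count ≥ 9. This holds for each 'Match' example and fails for each 'No match' one.
(count=5, weight=1, size=6, shape=triangle) — count = 5, hence No match. (count=5, weight=11, size=4, shape=square) — count = 5, hence No match.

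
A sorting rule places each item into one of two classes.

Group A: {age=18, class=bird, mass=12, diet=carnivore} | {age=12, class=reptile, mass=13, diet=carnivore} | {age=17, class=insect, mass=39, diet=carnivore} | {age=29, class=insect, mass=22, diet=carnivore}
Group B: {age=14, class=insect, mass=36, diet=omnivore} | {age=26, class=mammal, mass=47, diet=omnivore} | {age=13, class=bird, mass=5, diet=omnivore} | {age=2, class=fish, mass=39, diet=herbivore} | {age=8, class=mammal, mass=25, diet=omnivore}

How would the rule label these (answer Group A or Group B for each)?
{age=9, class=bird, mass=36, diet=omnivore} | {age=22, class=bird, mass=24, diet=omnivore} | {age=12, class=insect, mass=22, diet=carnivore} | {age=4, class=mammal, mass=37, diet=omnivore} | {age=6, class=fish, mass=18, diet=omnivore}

The common property of the 'Group A' items is: diet is carnivore. No 'Group B' item has it.
{age=9, class=bird, mass=36, diet=omnivore}: diet is omnivore — doesn't match, so Group B.
{age=22, class=bird, mass=24, diet=omnivore}: diet is omnivore — doesn't match, so Group B.
{age=12, class=insect, mass=22, diet=carnivore}: diet is carnivore — satisfies this, so Group A.
{age=4, class=mammal, mass=37, diet=omnivore}: diet is omnivore — doesn't match, so Group B.
{age=6, class=fish, mass=18, diet=omnivore}: diet is omnivore — doesn't match, so Group B.

Group B, Group B, Group A, Group B, Group B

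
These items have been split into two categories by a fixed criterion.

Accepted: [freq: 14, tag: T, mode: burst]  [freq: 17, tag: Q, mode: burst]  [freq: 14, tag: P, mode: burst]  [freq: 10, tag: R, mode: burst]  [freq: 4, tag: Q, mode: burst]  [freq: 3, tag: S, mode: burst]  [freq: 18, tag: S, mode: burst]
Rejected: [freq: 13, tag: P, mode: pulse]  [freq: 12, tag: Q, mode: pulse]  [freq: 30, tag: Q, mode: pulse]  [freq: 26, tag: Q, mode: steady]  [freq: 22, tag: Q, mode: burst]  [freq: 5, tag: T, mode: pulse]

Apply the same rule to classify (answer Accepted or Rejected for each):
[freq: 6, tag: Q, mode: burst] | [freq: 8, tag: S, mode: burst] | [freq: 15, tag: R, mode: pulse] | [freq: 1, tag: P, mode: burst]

Accepted, Accepted, Rejected, Accepted

Rule: mode is burst AND freq ≤ 18. This holds for each 'Accepted' example and fails for each 'Rejected' one.
[freq: 6, tag: Q, mode: burst]: mode is burst, freq = 6, passes → Accepted.
[freq: 8, tag: S, mode: burst]: mode is burst, freq = 8, passes → Accepted.
[freq: 15, tag: R, mode: pulse]: mode is pulse, freq = 15, fails the rule → Rejected.
[freq: 1, tag: P, mode: burst]: mode is burst, freq = 1, passes → Accepted.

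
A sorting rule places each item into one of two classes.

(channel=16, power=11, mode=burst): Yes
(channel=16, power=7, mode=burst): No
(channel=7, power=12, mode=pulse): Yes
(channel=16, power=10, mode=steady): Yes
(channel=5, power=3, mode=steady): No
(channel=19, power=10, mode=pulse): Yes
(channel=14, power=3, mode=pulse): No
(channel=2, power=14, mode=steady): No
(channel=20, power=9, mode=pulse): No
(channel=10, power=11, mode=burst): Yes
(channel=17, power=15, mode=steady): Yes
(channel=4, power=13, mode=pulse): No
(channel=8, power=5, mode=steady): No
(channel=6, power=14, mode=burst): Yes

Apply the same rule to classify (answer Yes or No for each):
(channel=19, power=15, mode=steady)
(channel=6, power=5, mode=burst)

Every 'Yes' example satisfies: power ≥ 10 AND channel ≥ 5. None of the 'No' examples do.
Yes: (channel=19, power=15, mode=steady), since power = 15, channel = 19. No: (channel=6, power=5, mode=burst), since power = 5, channel = 6.

Yes, No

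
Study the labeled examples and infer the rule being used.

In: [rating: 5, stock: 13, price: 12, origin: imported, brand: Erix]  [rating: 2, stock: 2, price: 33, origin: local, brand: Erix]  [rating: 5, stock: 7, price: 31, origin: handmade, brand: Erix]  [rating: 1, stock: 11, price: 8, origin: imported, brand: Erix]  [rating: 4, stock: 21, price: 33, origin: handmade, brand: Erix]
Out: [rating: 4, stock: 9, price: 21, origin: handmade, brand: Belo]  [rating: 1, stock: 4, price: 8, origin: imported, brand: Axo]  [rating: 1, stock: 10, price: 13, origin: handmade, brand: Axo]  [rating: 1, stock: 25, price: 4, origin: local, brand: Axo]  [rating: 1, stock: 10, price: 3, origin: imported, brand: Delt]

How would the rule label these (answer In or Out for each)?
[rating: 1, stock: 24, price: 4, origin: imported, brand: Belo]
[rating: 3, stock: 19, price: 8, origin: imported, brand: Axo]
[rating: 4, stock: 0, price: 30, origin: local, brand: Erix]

Out, Out, In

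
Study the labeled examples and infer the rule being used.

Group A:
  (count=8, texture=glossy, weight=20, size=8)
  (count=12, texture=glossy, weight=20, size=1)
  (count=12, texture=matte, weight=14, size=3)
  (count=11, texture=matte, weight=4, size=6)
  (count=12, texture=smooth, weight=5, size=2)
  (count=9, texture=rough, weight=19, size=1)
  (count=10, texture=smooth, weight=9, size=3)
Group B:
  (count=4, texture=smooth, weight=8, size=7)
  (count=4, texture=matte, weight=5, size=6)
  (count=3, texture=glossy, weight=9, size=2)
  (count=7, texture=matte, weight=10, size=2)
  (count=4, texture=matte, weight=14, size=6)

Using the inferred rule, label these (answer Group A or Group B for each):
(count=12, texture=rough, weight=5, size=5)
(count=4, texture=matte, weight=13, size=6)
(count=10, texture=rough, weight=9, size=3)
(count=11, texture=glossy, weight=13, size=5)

Group A, Group B, Group A, Group A

One predicate separates the groups cleanly: count ≥ 8.
(count=12, texture=rough, weight=5, size=5): count = 12 — qualifies, so Group A.
(count=4, texture=matte, weight=13, size=6): count = 4 — fails the rule, so Group B.
(count=10, texture=rough, weight=9, size=3): count = 10 — qualifies, so Group A.
(count=11, texture=glossy, weight=13, size=5): count = 11 — qualifies, so Group A.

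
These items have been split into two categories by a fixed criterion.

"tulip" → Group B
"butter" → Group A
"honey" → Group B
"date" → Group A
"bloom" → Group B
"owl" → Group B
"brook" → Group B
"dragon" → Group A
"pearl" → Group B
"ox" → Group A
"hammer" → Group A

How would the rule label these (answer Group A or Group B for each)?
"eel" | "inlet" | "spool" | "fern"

Group B, Group B, Group B, Group A

The simplest hypothesis consistent with all the labels is: even length.
"eel": length 3, fails the rule → Group B.
"inlet": length 5, fails the rule → Group B.
"spool": length 5, fails the rule → Group B.
"fern": length 4, fits → Group A.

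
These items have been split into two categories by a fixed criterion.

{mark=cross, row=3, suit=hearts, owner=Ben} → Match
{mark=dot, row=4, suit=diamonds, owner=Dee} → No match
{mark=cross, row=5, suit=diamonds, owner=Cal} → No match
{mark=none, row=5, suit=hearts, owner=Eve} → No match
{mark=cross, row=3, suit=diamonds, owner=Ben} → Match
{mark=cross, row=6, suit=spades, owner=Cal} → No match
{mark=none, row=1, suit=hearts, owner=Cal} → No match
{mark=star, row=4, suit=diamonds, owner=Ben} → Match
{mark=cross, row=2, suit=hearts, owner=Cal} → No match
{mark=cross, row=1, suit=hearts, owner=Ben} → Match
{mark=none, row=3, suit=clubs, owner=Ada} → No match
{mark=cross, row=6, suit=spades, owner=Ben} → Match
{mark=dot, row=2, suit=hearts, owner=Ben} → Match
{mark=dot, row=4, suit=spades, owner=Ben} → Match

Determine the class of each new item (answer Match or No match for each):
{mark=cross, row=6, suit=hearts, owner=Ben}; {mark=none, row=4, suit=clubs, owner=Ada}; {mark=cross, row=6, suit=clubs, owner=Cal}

Match, No match, No match

One predicate separates the groups cleanly: owner is Ben.
{mark=cross, row=6, suit=hearts, owner=Ben} → owner is Ben → Match. {mark=none, row=4, suit=clubs, owner=Ada} → owner is Ada → No match. {mark=cross, row=6, suit=clubs, owner=Cal} → owner is Cal → No match.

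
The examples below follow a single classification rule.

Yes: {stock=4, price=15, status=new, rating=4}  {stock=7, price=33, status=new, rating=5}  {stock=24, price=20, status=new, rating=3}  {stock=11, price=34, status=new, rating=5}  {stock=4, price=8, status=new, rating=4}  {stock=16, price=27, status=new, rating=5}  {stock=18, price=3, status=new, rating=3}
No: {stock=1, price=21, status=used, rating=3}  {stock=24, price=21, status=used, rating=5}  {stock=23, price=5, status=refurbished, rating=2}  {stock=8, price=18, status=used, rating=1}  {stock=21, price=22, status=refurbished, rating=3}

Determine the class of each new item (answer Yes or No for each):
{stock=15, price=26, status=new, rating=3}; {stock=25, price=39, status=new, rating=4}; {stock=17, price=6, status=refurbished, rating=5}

Yes, Yes, No

Rule: status is new. This holds for each 'Yes' example and fails for each 'No' one.
{stock=15, price=26, status=new, rating=3} → status is new → Yes. {stock=25, price=39, status=new, rating=4} → status is new → Yes. {stock=17, price=6, status=refurbished, rating=5} → status is refurbished → No.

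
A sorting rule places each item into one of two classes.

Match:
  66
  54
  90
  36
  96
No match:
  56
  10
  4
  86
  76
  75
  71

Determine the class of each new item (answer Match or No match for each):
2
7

No match, No match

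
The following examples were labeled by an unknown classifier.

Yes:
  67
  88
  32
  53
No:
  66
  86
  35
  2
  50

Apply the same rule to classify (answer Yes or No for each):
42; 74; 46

No, Yes, Yes

Looking at the examples, the only property every 'Yes' case has and every 'No' case lacks is: ≡ 4 (mod 7).
42 → 42 mod 7 = 0 → No. 74 → 74 mod 7 = 4 → Yes. 46 → 46 mod 7 = 4 → Yes.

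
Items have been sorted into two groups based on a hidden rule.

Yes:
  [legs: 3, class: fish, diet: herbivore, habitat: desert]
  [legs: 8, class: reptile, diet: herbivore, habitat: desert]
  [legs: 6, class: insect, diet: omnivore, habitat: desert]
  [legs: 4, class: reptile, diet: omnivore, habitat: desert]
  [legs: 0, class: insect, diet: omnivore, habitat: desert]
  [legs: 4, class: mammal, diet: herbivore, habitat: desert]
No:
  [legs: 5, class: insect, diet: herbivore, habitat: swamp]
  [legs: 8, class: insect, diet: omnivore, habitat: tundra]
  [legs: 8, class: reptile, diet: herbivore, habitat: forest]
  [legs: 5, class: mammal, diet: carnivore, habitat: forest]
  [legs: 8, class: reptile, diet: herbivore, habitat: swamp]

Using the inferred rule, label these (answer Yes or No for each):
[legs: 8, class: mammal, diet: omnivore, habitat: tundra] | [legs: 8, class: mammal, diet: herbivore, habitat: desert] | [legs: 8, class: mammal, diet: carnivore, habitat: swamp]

No, Yes, No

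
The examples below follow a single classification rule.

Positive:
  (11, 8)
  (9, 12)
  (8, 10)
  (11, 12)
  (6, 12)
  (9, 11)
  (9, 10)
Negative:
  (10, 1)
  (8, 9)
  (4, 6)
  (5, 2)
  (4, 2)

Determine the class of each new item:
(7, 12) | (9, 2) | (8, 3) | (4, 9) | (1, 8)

Positive, Negative, Negative, Negative, Negative

The classifier is using: sum ≥ 18.
(7, 12): 7+12 = 19 — meets the rule, so Positive.
(9, 2): 9+2 = 11 — fails this test, so Negative.
(8, 3): 8+3 = 11 — fails this test, so Negative.
(4, 9): 4+9 = 13 — fails this test, so Negative.
(1, 8): 1+8 = 9 — fails this test, so Negative.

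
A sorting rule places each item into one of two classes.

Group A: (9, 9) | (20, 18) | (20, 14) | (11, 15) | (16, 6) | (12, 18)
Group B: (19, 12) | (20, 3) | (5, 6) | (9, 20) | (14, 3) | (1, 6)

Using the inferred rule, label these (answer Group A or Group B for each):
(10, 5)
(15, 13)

Group B, Group A

A rule that fits every label: sum is even — true of each 'Group A' example, false of each 'Group B' one.
(10, 5): Group B (10+5 = 15). (15, 13): Group A (15+13 = 28).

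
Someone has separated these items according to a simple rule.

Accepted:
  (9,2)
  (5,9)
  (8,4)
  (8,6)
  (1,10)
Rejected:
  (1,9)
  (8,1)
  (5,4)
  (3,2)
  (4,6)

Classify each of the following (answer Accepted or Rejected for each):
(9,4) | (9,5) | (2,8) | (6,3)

Accepted, Accepted, Rejected, Rejected

A rule that fits every label: sum ≥ 11 — true of each 'Accepted' example, false of each 'Rejected' one.
(9,4) — 9+4 = 13, hence Accepted. (9,5) — 9+5 = 14, hence Accepted. (2,8) — 2+8 = 10, hence Rejected. (6,3) — 6+3 = 9, hence Rejected.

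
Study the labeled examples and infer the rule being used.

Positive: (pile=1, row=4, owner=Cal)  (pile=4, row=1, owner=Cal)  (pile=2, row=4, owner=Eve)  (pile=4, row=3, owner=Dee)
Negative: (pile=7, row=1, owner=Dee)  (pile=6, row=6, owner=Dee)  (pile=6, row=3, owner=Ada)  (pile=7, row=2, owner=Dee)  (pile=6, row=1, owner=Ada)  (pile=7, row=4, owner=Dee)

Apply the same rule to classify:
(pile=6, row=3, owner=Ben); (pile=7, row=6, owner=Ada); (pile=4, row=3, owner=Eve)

Negative, Negative, Positive

Rule: pile ≤ 4. This holds for each 'Positive' example and fails for each 'Negative' one.
(pile=6, row=3, owner=Ben): Negative (pile = 6). (pile=7, row=6, owner=Ada): Negative (pile = 7). (pile=4, row=3, owner=Eve): Positive (pile = 4).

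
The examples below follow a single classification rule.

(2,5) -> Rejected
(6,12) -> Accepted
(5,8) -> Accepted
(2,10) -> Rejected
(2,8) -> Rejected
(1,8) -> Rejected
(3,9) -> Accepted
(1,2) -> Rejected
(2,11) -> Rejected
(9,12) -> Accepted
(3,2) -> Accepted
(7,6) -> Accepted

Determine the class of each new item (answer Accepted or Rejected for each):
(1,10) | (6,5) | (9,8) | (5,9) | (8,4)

Rejected, Accepted, Accepted, Accepted, Accepted

All 'Accepted' examples share one property — first ≥ 3 — and every 'Rejected' example lacks it.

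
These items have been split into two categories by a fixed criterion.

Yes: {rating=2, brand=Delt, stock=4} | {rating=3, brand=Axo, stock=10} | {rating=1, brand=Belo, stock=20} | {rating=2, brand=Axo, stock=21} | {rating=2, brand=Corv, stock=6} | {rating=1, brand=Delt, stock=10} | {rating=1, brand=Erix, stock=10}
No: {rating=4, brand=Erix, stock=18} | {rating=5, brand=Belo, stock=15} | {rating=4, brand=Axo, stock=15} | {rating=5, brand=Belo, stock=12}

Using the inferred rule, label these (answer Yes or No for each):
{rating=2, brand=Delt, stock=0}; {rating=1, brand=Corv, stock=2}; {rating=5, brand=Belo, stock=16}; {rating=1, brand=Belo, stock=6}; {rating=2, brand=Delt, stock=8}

Yes, Yes, No, Yes, Yes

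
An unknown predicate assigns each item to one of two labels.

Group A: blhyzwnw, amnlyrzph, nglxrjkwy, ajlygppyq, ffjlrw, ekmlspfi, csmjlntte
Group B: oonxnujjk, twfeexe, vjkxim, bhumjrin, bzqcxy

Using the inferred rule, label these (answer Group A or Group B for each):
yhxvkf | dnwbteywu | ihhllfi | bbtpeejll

Group B, Group B, Group A, Group A

Every 'Group A' example satisfies: contains 'l'. None of the 'Group B' examples do.
yhxvkf — no 'l', hence Group B.
dnwbteywu — no 'l', hence Group B.
ihhllfi — has 'l', hence Group A.
bbtpeejll — has 'l', hence Group A.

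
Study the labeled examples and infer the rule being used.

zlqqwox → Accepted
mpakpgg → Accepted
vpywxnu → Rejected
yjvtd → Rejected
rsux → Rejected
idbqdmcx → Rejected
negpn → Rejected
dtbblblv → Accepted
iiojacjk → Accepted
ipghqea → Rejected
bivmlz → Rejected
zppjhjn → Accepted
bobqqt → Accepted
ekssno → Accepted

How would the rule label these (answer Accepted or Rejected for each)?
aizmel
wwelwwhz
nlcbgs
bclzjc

The classifier is using: has a double letter.

Rejected, Accepted, Rejected, Rejected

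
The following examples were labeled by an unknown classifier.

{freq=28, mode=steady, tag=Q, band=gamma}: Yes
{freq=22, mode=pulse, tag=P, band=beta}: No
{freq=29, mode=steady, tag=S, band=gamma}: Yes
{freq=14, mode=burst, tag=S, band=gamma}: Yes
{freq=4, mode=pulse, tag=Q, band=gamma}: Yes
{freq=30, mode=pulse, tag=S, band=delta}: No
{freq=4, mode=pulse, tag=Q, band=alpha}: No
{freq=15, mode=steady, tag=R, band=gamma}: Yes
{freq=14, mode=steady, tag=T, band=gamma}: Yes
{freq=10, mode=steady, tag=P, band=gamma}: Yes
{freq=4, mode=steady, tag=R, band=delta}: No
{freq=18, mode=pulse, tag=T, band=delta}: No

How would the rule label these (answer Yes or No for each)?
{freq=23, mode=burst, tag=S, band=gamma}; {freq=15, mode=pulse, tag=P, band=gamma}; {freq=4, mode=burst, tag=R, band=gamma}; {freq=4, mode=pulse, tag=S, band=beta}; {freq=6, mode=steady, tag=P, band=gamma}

Looking at the examples, the only property every 'Yes' case has and every 'No' case lacks is: band is gamma.
{freq=23, mode=burst, tag=S, band=gamma}: band is gamma, satisfies this → Yes. {freq=15, mode=pulse, tag=P, band=gamma}: band is gamma, satisfies this → Yes. {freq=4, mode=burst, tag=R, band=gamma}: band is gamma, satisfies this → Yes. {freq=4, mode=pulse, tag=S, band=beta}: band is beta, lacks this property → No. {freq=6, mode=steady, tag=P, band=gamma}: band is gamma, satisfies this → Yes.

Yes, Yes, Yes, No, Yes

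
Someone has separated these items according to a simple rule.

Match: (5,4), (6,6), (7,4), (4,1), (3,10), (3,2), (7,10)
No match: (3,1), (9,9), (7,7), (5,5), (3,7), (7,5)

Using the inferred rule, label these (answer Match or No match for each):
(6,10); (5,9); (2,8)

Match, No match, Match

Looking at the examples, the only property every 'Match' case has and every 'No match' case lacks is: product is even.
(6,10): Match (6·10 = 60). (5,9): No match (5·9 = 45). (2,8): Match (2·8 = 16).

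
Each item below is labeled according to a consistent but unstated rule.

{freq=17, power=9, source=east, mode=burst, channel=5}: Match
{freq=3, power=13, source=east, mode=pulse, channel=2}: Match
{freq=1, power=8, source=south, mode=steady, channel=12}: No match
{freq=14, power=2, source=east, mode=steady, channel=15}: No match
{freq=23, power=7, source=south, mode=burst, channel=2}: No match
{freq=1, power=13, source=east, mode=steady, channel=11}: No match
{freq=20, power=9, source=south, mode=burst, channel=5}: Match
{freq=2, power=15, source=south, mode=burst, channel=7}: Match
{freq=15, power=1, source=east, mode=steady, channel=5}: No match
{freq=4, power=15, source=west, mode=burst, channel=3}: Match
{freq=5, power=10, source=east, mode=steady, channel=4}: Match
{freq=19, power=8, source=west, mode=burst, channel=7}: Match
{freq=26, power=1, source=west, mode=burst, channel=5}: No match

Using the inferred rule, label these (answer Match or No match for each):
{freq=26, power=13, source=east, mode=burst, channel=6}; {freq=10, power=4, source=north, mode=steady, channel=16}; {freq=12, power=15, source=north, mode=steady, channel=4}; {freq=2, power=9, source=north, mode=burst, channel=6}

The pattern is that an item is 'Match' exactly when: freq ≥ 2 AND power ≥ 8.
Match: {freq=26, power=13, source=east, mode=burst, channel=6}, since freq = 26, power = 13.
No match: {freq=10, power=4, source=north, mode=steady, channel=16}, since freq = 10, power = 4.
Match: {freq=12, power=15, source=north, mode=steady, channel=4}, since freq = 12, power = 15.
Match: {freq=2, power=9, source=north, mode=burst, channel=6}, since freq = 2, power = 9.

Match, No match, Match, Match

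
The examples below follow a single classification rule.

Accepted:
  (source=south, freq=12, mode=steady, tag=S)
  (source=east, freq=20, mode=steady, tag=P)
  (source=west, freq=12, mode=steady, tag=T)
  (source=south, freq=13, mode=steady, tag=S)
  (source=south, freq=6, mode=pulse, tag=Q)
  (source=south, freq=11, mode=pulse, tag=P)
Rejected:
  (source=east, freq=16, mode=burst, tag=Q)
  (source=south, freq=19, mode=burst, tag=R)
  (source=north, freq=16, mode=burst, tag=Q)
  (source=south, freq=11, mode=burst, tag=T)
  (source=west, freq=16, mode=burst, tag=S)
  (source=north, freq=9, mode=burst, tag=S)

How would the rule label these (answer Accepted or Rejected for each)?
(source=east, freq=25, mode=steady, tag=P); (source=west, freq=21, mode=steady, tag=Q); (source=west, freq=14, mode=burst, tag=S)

The common property of the 'Accepted' items is: mode is not burst. No 'Rejected' item has it.
(source=east, freq=25, mode=steady, tag=P) → mode is steady → Accepted.
(source=west, freq=21, mode=steady, tag=Q) → mode is steady → Accepted.
(source=west, freq=14, mode=burst, tag=S) → mode is burst → Rejected.

Accepted, Accepted, Rejected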